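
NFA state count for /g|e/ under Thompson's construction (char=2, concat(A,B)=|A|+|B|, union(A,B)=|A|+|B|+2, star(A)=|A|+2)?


Syntax tree has 2 char leaf(s), 1 union(s), 0 star(s)
chars contribute 2×2 = 4; each union adds +2; each star adds +2
Total: 4 + 2 + 0 = 6 states


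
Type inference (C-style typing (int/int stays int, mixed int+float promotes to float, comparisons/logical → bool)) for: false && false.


Operand types: bool && bool
Rule: logical operators take bool operands and yield bool
Result type: bool


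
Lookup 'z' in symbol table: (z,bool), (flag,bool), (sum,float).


Lookup 'z' → type bool


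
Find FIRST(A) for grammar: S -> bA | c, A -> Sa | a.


Per alternative of A: FIRST(Sa) = {b, c}; FIRST(a) = {a}
FIRST(A) = {a, b, c}


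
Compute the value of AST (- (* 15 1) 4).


Evaluate inner: (* 15 1) = 15
Evaluate root: (- 15 4) = 11
Result: 11


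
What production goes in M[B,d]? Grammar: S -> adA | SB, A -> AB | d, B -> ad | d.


For [B, d]: 'd' ∈ FIRST(d)
Entry: B -> d


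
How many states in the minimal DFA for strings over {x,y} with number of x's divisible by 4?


Track (count of x) mod 4: states 0..3, accept at 0
Minimal DFA: 4 states


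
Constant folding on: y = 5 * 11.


5 * 11 = 55 at compile time
Optimized: y = 55


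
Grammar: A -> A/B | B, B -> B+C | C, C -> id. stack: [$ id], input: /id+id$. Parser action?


'id' on top is the handle for C -> id
Action: reduce (C -> id)


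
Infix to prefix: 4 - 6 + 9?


left-to-right (same/higher precedence on left): tree is (+ (- 4 6) 9)
Prefix: + - 4 6 9


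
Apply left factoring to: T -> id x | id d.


Common prefix: 'id'
Factored: T -> id T', T' -> x | d


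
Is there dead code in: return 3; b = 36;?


statement follows a return and is unreachable
Dead: 'b = 36'


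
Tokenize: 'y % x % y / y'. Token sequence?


Scan left to right, longest-match per lexeme
Tokens: ID(y), OP(%), ID(x), OP(%), ID(y), OP(/), ID(y)


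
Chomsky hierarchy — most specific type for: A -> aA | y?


Right-linear: every RHS is a terminal or a terminal followed by one nonterminal
Classification: Type 3 (Regular)


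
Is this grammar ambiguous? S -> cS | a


right-linear, alternatives start with distinct terminals 'c' vs 'a': unique leftmost derivation
Unambiguous


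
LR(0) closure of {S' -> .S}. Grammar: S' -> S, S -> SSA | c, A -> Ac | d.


Start: S' -> .S
For each item with dot before a nonterminal B, add B -> .γ for every B-production
Closure: [S' -> .S, S -> .SSA, S -> .c]


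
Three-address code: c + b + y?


Break into single-operator statements:
t1 = c + b
t2 = t1 + y


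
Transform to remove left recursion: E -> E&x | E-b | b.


Left-recursive alternatives: E&x, E-b; non-recursive: b
Introduce E': E -> bE', E' -> &xE' | -bE' | ε


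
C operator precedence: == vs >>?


'>>' is shift (level 8); '==' is equality (level 6)
Higher level binds tighter
'>>' has higher precedence than '=='


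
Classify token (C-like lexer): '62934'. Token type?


Pattern: digits only
Type: INTEGER_LITERAL


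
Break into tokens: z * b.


Scan left to right, longest-match per lexeme
Tokens: ID(z), OP(*), ID(b)


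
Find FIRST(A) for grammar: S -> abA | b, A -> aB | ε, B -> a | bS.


Per alternative of A: FIRST(aB) = {a}; FIRST(ε) = {ε}
FIRST(A) = {a, ε}


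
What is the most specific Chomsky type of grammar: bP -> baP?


LHS has context (more than one symbol) and |LHS| ≤ |RHS|
Classification: Type 1 (Context-Sensitive)


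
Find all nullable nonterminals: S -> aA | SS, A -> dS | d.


A nonterminal is nullable iff some alternative derives ε (directly, or every symbol in it is nullable)
Nullable: {}


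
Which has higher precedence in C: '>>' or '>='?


'>>' is shift (level 8); '>=' is relational (level 7)
Higher level binds tighter
'>>' has higher precedence than '>='


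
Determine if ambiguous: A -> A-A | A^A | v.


'v-v^v' has two parse trees (no precedence encoded between - and ^)
Ambiguous


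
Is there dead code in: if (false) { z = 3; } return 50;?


condition is constant false, so the whole block is unreachable
Dead: 'if (false) { z = 3; }'


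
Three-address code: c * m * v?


Break into single-operator statements:
t1 = c * m
t2 = t1 * v


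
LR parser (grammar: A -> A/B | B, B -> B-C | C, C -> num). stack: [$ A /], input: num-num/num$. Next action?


no handle ('A/' is not any RHS); shift 'num'
Action: shift


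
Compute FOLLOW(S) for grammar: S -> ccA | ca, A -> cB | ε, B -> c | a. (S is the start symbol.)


$ ∈ FOLLOW(S). For each A -> αBβ: add FIRST(β)\{ε} to FOLLOW(B); if β nullable, add FOLLOW(A).
FOLLOW(S) = {$}


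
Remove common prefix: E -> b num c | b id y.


Common prefix: 'b'
Factored: E -> b E', E' -> num c | id y


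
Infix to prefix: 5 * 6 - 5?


left-to-right (same/higher precedence on left): tree is (- (* 5 6) 5)
Prefix: - * 5 6 5


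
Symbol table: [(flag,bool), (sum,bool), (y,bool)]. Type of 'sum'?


Lookup 'sum' → type bool


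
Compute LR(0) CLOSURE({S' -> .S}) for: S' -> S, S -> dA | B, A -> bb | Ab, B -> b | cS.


Start: S' -> .S
For each item with dot before a nonterminal B, add B -> .γ for every B-production
Closure: [S' -> .S, S -> .dA, S -> .B, B -> .b, B -> .cS]


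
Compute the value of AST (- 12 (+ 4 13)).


Evaluate inner: (+ 4 13) = 17
Evaluate root: (- 12 17) = -5
Result: -5


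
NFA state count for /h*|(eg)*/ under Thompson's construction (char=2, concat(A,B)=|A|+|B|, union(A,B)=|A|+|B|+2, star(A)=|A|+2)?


Syntax tree has 3 char leaf(s), 1 union(s), 2 star(s)
chars contribute 3×2 = 6; each union adds +2; each star adds +2
Total: 6 + 2 + 4 = 12 states


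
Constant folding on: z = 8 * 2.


8 * 2 = 16 at compile time
Optimized: z = 16


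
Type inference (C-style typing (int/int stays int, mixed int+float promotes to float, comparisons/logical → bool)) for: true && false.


Operand types: bool && bool
Rule: logical operators take bool operands and yield bool
Result type: bool


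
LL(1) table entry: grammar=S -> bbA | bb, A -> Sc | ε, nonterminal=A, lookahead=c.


For [A, c]: ε is nullable and 'c' ∈ FOLLOW(A)
Entry: A -> ε


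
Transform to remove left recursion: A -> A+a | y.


Left-recursive alternatives: A+a; non-recursive: y
Introduce A': A -> yA', A' -> +aA' | ε


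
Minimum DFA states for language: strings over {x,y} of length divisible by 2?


Track length mod 2: states 0..1, accept at 0
Minimal DFA: 2 states


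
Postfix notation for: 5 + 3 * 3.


* has higher precedence, evaluate 3*3 first
Postfix: 5 3 3 * +


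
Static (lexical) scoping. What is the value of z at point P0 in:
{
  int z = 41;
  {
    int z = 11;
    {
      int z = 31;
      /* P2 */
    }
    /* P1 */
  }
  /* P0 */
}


z declared in the same block as P0
z = 41


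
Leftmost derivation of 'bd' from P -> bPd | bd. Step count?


Derivation: P => bd
Steps: 1


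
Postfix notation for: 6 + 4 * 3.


* has higher precedence, evaluate 4*3 first
Postfix: 6 4 3 * +


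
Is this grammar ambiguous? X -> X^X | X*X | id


'id^id*id' has two parse trees (no precedence encoded between ^ and *)
Ambiguous


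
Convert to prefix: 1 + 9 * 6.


'*' binds tighter: tree is (+ 1 (* 9 6))
Prefix: + 1 * 9 6


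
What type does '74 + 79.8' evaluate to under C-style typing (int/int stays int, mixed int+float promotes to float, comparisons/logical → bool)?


Operand types: int + float
Rule: mixed int/float promotes to float; int/int stays int
Result type: float


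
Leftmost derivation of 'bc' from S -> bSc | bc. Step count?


Derivation: S => bc
Steps: 1


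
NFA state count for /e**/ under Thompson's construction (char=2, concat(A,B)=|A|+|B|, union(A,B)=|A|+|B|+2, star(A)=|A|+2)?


Syntax tree has 1 char leaf(s), 0 union(s), 2 star(s)
chars contribute 1×2 = 2; each union adds +2; each star adds +2
Total: 2 + 0 + 4 = 6 states


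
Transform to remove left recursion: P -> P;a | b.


Left-recursive alternatives: P;a; non-recursive: b
Introduce P': P -> bP', P' -> ;aP' | ε


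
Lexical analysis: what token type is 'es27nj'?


Pattern: letter/underscore followed by alphanumerics, not a keyword
Type: IDENTIFIER


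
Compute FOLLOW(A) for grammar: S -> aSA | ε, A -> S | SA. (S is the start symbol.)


$ ∈ FOLLOW(S). For each A -> αBβ: add FIRST(β)\{ε} to FOLLOW(B); if β nullable, add FOLLOW(A).
FOLLOW(A) = {$, a}


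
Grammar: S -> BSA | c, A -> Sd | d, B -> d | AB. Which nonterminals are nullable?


A nonterminal is nullable iff some alternative derives ε (directly, or every symbol in it is nullable)
Nullable: {}


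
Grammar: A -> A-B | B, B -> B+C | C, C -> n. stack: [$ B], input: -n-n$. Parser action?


lookahead ∉ {+} so B won't extend; reduce A -> B
Action: reduce (A -> B)


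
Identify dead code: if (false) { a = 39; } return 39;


condition is constant false, so the whole block is unreachable
Dead: 'if (false) { a = 39; }'


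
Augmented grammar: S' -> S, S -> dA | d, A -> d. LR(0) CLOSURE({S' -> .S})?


Start: S' -> .S
For each item with dot before a nonterminal B, add B -> .γ for every B-production
Closure: [S' -> .S, S -> .dA, S -> .d]


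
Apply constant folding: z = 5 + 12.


5 + 12 = 17 at compile time
Optimized: z = 17


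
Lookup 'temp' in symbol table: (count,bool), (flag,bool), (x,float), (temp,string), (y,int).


Lookup 'temp' → type string


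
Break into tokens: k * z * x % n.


Scan left to right, longest-match per lexeme
Tokens: ID(k), OP(*), ID(z), OP(*), ID(x), OP(%), ID(n)


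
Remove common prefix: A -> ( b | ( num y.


Common prefix: '('
Factored: A -> ( A', A' -> b | num y


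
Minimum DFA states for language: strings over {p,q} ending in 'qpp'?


Track the longest suffix of input matching a prefix of 'qpp': 4 classes (prefixes of length 0..3)
Minimal DFA: 4 states


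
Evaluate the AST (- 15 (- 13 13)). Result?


Evaluate inner: (- 13 13) = 0
Evaluate root: (- 15 0) = 15
Result: 15


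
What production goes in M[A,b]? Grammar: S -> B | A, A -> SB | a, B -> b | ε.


For [A, b]: 'b' ∈ FIRST(SB)
Entry: A -> SB


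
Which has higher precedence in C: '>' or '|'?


'>' is relational (level 7); '|' is bitwise OR (level 3)
Higher level binds tighter
'>' has higher precedence than '|'


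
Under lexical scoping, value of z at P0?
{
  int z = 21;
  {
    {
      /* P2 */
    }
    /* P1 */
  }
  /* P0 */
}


z declared in the same block as P0
z = 21


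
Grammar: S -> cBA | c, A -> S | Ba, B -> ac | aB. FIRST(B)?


Per alternative of B: FIRST(ac) = {a}; FIRST(aB) = {a}
FIRST(B) = {a}


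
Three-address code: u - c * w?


Break into single-operator statements:
t1 = c * w
t2 = u - t1


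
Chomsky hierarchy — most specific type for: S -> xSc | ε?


Single nonterminal LHS, but x^n c^n is not regular
Classification: Type 2 (Context-Free)


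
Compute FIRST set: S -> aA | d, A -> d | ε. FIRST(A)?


Per alternative of A: FIRST(d) = {d}; FIRST(ε) = {ε}
FIRST(A) = {d, ε}


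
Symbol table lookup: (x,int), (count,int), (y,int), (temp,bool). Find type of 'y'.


Lookup 'y' → type int


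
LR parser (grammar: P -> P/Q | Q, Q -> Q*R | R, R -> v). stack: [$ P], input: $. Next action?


start symbol P on stack, input exhausted
Action: accept


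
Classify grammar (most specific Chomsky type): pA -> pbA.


LHS has context (more than one symbol) and |LHS| ≤ |RHS|
Classification: Type 1 (Context-Sensitive)


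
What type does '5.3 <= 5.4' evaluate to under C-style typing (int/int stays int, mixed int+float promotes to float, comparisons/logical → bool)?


Operand types: float <= float
Rule: comparison yields bool
Result type: bool


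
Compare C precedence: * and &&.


'*' is multiplicative (level 10); '&&' is logical AND (level 2)
Higher level binds tighter
'*' has higher precedence than '&&'


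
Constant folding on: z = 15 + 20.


15 + 20 = 35 at compile time
Optimized: z = 35


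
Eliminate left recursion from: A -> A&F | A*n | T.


Left-recursive alternatives: A&F, A*n; non-recursive: T
Introduce A': A -> TA', A' -> &FA' | *nA' | ε


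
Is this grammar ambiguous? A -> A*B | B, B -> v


precedence layered via separate nonterminal B: deterministic
Unambiguous


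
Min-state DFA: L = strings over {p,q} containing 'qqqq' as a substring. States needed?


KMP-style automaton: 4 progress states + 1 absorbing accept = 5
Minimal DFA: 5 states


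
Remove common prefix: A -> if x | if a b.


Common prefix: 'if'
Factored: A -> if A', A' -> x | a b


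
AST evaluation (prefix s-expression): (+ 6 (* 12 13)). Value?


Evaluate inner: (* 12 13) = 156
Evaluate root: (+ 6 156) = 162
Result: 162


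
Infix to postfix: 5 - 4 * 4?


* has higher precedence, evaluate 4*4 first
Postfix: 5 4 4 * -


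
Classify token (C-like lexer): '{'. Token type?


Pattern: delimiter/punctuation
Type: PUNCTUATION


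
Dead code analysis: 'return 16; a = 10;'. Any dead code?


statement follows a return and is unreachable
Dead: 'a = 10'


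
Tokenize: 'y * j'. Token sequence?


Scan left to right, longest-match per lexeme
Tokens: ID(y), OP(*), ID(j)


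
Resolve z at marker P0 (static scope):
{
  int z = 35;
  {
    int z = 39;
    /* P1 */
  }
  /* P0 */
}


z declared in the same block as P0
z = 35


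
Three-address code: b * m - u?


Break into single-operator statements:
t1 = b * m
t2 = t1 - u


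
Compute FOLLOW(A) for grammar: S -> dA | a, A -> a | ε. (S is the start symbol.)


$ ∈ FOLLOW(S). For each A -> αBβ: add FIRST(β)\{ε} to FOLLOW(B); if β nullable, add FOLLOW(A).
FOLLOW(A) = {$}


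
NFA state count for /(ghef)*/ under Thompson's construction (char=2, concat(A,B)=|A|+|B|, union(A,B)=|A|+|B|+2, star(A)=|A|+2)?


Syntax tree has 4 char leaf(s), 0 union(s), 1 star(s)
chars contribute 4×2 = 8; each union adds +2; each star adds +2
Total: 8 + 0 + 2 = 10 states


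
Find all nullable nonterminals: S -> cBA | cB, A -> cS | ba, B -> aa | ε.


A nonterminal is nullable iff some alternative derives ε (directly, or every symbol in it is nullable)
Nullable: {B}


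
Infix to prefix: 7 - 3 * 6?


'*' binds tighter: tree is (- 7 (* 3 6))
Prefix: - 7 * 3 6


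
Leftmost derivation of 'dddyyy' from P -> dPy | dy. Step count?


Derivation: P => dPy => ddPyy => dddyyy
Steps: 3


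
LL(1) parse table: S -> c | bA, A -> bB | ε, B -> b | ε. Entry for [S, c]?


For [S, c]: 'c' ∈ FIRST(c)
Entry: S -> c


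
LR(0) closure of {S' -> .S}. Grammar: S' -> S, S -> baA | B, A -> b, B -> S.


Start: S' -> .S
For each item with dot before a nonterminal B, add B -> .γ for every B-production
Closure: [S' -> .S, S -> .baA, S -> .B, B -> .S]


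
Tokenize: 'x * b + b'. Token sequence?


Scan left to right, longest-match per lexeme
Tokens: ID(x), OP(*), ID(b), OP(+), ID(b)


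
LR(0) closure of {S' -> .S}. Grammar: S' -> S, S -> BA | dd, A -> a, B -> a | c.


Start: S' -> .S
For each item with dot before a nonterminal B, add B -> .γ for every B-production
Closure: [S' -> .S, S -> .BA, S -> .dd, B -> .a, B -> .c]


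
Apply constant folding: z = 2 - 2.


2 - 2 = 0 at compile time
Optimized: z = 0


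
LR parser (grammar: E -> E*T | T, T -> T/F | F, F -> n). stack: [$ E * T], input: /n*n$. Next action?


'/' can extend T; shift to build T -> T/F
Action: shift


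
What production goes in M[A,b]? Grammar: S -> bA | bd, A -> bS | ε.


For [A, b]: 'b' ∈ FIRST(bS)
Entry: A -> bS


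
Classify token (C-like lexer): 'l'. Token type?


Pattern: letter/underscore followed by alphanumerics, not a keyword
Type: IDENTIFIER


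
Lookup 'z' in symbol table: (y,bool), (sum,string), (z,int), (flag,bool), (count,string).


Lookup 'z' → type int


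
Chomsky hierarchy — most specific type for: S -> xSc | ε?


Single nonterminal LHS, but x^n c^n is not regular
Classification: Type 2 (Context-Free)


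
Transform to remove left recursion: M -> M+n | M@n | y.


Left-recursive alternatives: M+n, M@n; non-recursive: y
Introduce M': M -> yM', M' -> +nM' | @nM' | ε


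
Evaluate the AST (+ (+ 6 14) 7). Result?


Evaluate inner: (+ 6 14) = 20
Evaluate root: (+ 20 7) = 27
Result: 27


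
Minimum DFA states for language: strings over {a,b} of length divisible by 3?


Track length mod 3: states 0..2, accept at 0
Minimal DFA: 3 states


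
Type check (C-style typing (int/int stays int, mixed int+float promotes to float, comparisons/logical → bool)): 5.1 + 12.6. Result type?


Operand types: float + float
Rule: mixed int/float promotes to float; int/int stays int
Result type: float


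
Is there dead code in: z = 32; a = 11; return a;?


z is assigned but never read
Dead: 'z = 32'


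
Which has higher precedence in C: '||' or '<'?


'<' is relational (level 7); '||' is logical OR (level 1)
Higher level binds tighter
'<' has higher precedence than '||'


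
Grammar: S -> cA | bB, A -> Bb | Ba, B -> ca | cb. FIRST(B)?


Per alternative of B: FIRST(ca) = {c}; FIRST(cb) = {c}
FIRST(B) = {c}


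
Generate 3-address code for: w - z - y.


Break into single-operator statements:
t1 = w - z
t2 = t1 - y


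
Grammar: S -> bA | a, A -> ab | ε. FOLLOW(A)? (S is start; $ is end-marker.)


$ ∈ FOLLOW(S). For each A -> αBβ: add FIRST(β)\{ε} to FOLLOW(B); if β nullable, add FOLLOW(A).
FOLLOW(A) = {$}


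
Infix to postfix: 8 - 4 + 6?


Left to right (same or higher precedence on left)
Postfix: 8 4 - 6 +


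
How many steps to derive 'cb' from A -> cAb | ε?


Derivation: A => cAb => cb
Steps: 2


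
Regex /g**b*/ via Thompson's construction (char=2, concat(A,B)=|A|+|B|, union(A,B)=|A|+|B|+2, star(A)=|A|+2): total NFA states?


Syntax tree has 2 char leaf(s), 0 union(s), 3 star(s)
chars contribute 2×2 = 4; each union adds +2; each star adds +2
Total: 4 + 0 + 6 = 10 states


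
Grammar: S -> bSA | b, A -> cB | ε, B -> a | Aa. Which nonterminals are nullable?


A nonterminal is nullable iff some alternative derives ε (directly, or every symbol in it is nullable)
Nullable: {A}


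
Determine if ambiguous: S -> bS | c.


right-linear, alternatives start with distinct terminals 'b' vs 'c': unique leftmost derivation
Unambiguous


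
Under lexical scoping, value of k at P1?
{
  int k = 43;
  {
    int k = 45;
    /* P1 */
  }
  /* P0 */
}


k declared in the same block as P1
k = 45


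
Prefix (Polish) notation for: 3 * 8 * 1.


left-to-right (same/higher precedence on left): tree is (* (* 3 8) 1)
Prefix: * * 3 8 1


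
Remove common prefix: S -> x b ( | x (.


Common prefix: 'x'
Factored: S -> x S', S' -> b ( | (


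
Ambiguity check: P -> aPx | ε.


balanced a^n…x^n: each string has a unique parse
Unambiguous


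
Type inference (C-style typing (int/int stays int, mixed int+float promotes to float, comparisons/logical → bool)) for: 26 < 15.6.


Operand types: int < float
Rule: comparison yields bool
Result type: bool


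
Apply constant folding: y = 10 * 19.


10 * 19 = 190 at compile time
Optimized: y = 190


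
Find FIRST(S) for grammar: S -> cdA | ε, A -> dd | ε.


Per alternative of S: FIRST(cdA) = {c}; FIRST(ε) = {ε}
FIRST(S) = {c, ε}


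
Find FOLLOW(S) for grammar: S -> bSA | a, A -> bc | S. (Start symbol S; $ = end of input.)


$ ∈ FOLLOW(S). For each A -> αBβ: add FIRST(β)\{ε} to FOLLOW(B); if β nullable, add FOLLOW(A).
FOLLOW(S) = {$, a, b}


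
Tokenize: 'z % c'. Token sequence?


Scan left to right, longest-match per lexeme
Tokens: ID(z), OP(%), ID(c)


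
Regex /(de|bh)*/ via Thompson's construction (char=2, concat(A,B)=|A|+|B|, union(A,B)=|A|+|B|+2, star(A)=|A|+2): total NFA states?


Syntax tree has 4 char leaf(s), 1 union(s), 1 star(s)
chars contribute 4×2 = 8; each union adds +2; each star adds +2
Total: 8 + 2 + 2 = 12 states


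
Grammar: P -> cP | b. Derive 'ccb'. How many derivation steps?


Derivation: P => cP => ccP => ccb
Steps: 3


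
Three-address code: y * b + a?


Break into single-operator statements:
t1 = y * b
t2 = t1 + a


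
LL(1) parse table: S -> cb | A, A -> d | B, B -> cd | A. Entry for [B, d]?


For [B, d]: 'd' ∈ FIRST(A)
Entry: B -> A


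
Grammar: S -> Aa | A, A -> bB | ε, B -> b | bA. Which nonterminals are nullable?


A nonterminal is nullable iff some alternative derives ε (directly, or every symbol in it is nullable)
Nullable: {A, S}


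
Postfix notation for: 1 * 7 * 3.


Left to right (same or higher precedence on left)
Postfix: 1 7 * 3 *


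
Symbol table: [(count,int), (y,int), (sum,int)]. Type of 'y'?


Lookup 'y' → type int


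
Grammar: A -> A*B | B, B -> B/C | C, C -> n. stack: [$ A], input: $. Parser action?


start symbol A on stack, input exhausted
Action: accept


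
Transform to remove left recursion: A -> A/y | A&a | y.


Left-recursive alternatives: A/y, A&a; non-recursive: y
Introduce A': A -> yA', A' -> /yA' | &aA' | ε


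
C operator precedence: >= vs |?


'>=' is relational (level 7); '|' is bitwise OR (level 3)
Higher level binds tighter
'>=' has higher precedence than '|'


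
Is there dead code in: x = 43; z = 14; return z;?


x is assigned but never read
Dead: 'x = 43'


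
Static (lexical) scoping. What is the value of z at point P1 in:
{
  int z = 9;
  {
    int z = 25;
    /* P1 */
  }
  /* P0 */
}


z declared in the same block as P1
z = 25


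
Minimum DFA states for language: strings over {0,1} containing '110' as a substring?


KMP-style automaton: 3 progress states + 1 absorbing accept = 4
Minimal DFA: 4 states


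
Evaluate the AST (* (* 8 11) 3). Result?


Evaluate inner: (* 8 11) = 88
Evaluate root: (* 88 3) = 264
Result: 264


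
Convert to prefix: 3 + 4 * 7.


'*' binds tighter: tree is (+ 3 (* 4 7))
Prefix: + 3 * 4 7


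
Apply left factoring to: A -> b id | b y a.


Common prefix: 'b'
Factored: A -> b A', A' -> id | y a


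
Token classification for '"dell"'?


Pattern: double-quoted sequence
Type: STRING_LITERAL


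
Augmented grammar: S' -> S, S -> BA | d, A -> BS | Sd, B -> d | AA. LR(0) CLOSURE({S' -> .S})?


Start: S' -> .S
For each item with dot before a nonterminal B, add B -> .γ for every B-production
Closure: [S' -> .S, S -> .BA, S -> .d, B -> .d, B -> .AA, A -> .BS, A -> .Sd]


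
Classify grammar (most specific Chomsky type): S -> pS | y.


Right-linear: every RHS is a terminal or a terminal followed by one nonterminal
Classification: Type 3 (Regular)


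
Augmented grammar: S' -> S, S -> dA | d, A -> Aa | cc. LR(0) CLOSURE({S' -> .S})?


Start: S' -> .S
For each item with dot before a nonterminal B, add B -> .γ for every B-production
Closure: [S' -> .S, S -> .dA, S -> .d]


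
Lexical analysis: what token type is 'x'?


Pattern: letter/underscore followed by alphanumerics, not a keyword
Type: IDENTIFIER


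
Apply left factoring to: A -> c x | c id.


Common prefix: 'c'
Factored: A -> c A', A' -> x | id


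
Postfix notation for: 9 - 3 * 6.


* has higher precedence, evaluate 3*6 first
Postfix: 9 3 6 * -


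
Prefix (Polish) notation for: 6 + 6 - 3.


left-to-right (same/higher precedence on left): tree is (- (+ 6 6) 3)
Prefix: - + 6 6 3


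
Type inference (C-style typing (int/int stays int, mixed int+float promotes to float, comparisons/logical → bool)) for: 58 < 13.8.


Operand types: int < float
Rule: comparison yields bool
Result type: bool


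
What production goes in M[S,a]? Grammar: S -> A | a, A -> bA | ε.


For [S, a]: 'a' ∈ FIRST(a)
Entry: S -> a


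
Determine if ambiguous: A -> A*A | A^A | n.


'n*n^n' has two parse trees (no precedence encoded between * and ^)
Ambiguous


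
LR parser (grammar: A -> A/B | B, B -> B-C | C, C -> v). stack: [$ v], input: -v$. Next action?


'v' on top is the handle for C -> v
Action: reduce (C -> v)


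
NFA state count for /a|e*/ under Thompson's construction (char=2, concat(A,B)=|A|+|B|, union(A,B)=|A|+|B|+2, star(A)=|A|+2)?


Syntax tree has 2 char leaf(s), 1 union(s), 1 star(s)
chars contribute 2×2 = 4; each union adds +2; each star adds +2
Total: 4 + 2 + 2 = 8 states


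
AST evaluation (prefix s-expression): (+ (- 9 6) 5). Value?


Evaluate inner: (- 9 6) = 3
Evaluate root: (+ 3 5) = 8
Result: 8


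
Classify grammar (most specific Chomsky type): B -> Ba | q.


Left-linear: every RHS is a terminal or one nonterminal followed by a terminal
Classification: Type 3 (Regular)


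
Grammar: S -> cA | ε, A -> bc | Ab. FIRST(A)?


Per alternative of A: FIRST(bc) = {b}; FIRST(Ab) = {b}
FIRST(A) = {b}


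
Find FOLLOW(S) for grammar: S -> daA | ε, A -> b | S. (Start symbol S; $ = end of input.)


$ ∈ FOLLOW(S). For each A -> αBβ: add FIRST(β)\{ε} to FOLLOW(B); if β nullable, add FOLLOW(A).
FOLLOW(S) = {$}


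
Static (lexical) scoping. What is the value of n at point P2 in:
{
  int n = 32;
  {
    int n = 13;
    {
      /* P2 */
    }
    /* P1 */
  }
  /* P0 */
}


P2's block does not declare n; resolves to the enclosing declaration at depth 1
n = 13


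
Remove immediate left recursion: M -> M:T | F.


Left-recursive alternatives: M:T; non-recursive: F
Introduce M': M -> FM', M' -> :TM' | ε


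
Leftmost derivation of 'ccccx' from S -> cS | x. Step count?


Derivation: S => cS => ccS => cccS => ccccS => ccccx
Steps: 5


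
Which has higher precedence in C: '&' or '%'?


'%' is multiplicative (level 10); '&' is bitwise AND (level 5)
Higher level binds tighter
'%' has higher precedence than '&'


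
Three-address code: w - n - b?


Break into single-operator statements:
t1 = w - n
t2 = t1 - b


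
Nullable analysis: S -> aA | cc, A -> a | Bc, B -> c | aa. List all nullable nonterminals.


A nonterminal is nullable iff some alternative derives ε (directly, or every symbol in it is nullable)
Nullable: {}


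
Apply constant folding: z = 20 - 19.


20 - 19 = 1 at compile time
Optimized: z = 1


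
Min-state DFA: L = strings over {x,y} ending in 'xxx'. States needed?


Track the longest suffix of input matching a prefix of 'xxx': 4 classes (prefixes of length 0..3)
Minimal DFA: 4 states


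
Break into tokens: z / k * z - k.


Scan left to right, longest-match per lexeme
Tokens: ID(z), OP(/), ID(k), OP(*), ID(z), OP(-), ID(k)


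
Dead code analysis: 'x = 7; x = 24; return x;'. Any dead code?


first assignment to x is overwritten before any read
Dead: 'x = 7'


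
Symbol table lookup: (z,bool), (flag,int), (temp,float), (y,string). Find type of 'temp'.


Lookup 'temp' → type float


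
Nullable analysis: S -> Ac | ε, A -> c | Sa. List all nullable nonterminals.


A nonterminal is nullable iff some alternative derives ε (directly, or every symbol in it is nullable)
Nullable: {S}


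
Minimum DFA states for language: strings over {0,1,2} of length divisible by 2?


Track length mod 2: states 0..1, accept at 0
Minimal DFA: 2 states


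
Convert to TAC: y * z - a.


Break into single-operator statements:
t1 = y * z
t2 = t1 - a


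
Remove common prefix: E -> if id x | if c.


Common prefix: 'if'
Factored: E -> if E', E' -> id x | c


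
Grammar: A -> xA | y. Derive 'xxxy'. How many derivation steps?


Derivation: A => xA => xxA => xxxA => xxxy
Steps: 4


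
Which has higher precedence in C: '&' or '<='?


'<=' is relational (level 7); '&' is bitwise AND (level 5)
Higher level binds tighter
'<=' has higher precedence than '&'


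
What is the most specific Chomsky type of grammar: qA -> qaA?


LHS has context (more than one symbol) and |LHS| ≤ |RHS|
Classification: Type 1 (Context-Sensitive)


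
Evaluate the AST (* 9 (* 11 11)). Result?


Evaluate inner: (* 11 11) = 121
Evaluate root: (* 9 121) = 1089
Result: 1089


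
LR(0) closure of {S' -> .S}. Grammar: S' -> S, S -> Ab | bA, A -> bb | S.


Start: S' -> .S
For each item with dot before a nonterminal B, add B -> .γ for every B-production
Closure: [S' -> .S, S -> .Ab, S -> .bA, A -> .bb, A -> .S]


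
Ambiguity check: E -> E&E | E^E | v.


'v&v^v' has two parse trees (no precedence encoded between & and ^)
Ambiguous


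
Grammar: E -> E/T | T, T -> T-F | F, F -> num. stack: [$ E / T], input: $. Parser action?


handle 'E/T' on top; lookahead ∈ FOLLOW(E) = {/, $}
Action: reduce (E -> E/T)


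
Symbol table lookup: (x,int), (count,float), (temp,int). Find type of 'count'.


Lookup 'count' → type float


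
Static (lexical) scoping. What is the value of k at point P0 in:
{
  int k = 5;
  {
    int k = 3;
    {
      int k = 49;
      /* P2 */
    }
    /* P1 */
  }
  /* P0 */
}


k declared in the same block as P0
k = 5


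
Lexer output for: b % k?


Scan left to right, longest-match per lexeme
Tokens: ID(b), OP(%), ID(k)


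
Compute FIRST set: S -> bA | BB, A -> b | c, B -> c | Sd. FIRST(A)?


Per alternative of A: FIRST(b) = {b}; FIRST(c) = {c}
FIRST(A) = {b, c}


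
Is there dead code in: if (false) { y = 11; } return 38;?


condition is constant false, so the whole block is unreachable
Dead: 'if (false) { y = 11; }'


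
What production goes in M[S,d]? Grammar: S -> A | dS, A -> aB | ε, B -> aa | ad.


For [S, d]: 'd' ∈ FIRST(dS)
Entry: S -> dS


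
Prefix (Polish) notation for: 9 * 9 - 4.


left-to-right (same/higher precedence on left): tree is (- (* 9 9) 4)
Prefix: - * 9 9 4


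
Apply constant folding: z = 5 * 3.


5 * 3 = 15 at compile time
Optimized: z = 15


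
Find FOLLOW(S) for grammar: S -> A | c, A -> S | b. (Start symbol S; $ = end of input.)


$ ∈ FOLLOW(S). For each A -> αBβ: add FIRST(β)\{ε} to FOLLOW(B); if β nullable, add FOLLOW(A).
FOLLOW(S) = {$}


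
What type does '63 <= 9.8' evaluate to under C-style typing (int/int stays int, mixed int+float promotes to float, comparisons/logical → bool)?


Operand types: int <= float
Rule: comparison yields bool
Result type: bool


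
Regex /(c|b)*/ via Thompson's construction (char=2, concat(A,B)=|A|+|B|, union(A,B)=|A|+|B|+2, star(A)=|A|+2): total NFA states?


Syntax tree has 2 char leaf(s), 1 union(s), 1 star(s)
chars contribute 2×2 = 4; each union adds +2; each star adds +2
Total: 4 + 2 + 2 = 8 states


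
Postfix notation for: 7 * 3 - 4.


Left to right (same or higher precedence on left)
Postfix: 7 3 * 4 -


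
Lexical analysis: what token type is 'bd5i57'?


Pattern: letter/underscore followed by alphanumerics, not a keyword
Type: IDENTIFIER


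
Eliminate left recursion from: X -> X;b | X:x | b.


Left-recursive alternatives: X;b, X:x; non-recursive: b
Introduce X': X -> bX', X' -> ;bX' | :xX' | ε


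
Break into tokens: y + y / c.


Scan left to right, longest-match per lexeme
Tokens: ID(y), OP(+), ID(y), OP(/), ID(c)


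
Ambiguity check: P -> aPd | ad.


balanced a^n…d^n: each string has a unique parse
Unambiguous


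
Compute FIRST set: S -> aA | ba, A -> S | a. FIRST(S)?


Per alternative of S: FIRST(aA) = {a}; FIRST(ba) = {b}
FIRST(S) = {a, b}


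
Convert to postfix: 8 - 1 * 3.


* has higher precedence, evaluate 1*3 first
Postfix: 8 1 3 * -


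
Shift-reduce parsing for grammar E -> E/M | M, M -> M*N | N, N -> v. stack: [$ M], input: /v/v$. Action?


lookahead ∉ {*} so M won't extend; reduce E -> M
Action: reduce (E -> M)


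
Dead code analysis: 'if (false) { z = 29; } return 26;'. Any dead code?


condition is constant false, so the whole block is unreachable
Dead: 'if (false) { z = 29; }'


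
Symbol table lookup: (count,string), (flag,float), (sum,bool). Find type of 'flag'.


Lookup 'flag' → type float


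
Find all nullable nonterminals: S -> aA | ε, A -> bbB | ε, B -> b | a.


A nonterminal is nullable iff some alternative derives ε (directly, or every symbol in it is nullable)
Nullable: {A, S}


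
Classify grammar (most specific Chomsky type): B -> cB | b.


Right-linear: every RHS is a terminal or a terminal followed by one nonterminal
Classification: Type 3 (Regular)


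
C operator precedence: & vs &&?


'&' is bitwise AND (level 5); '&&' is logical AND (level 2)
Higher level binds tighter
'&' has higher precedence than '&&'


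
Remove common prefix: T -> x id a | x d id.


Common prefix: 'x'
Factored: T -> x T', T' -> id a | d id


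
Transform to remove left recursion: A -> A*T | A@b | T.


Left-recursive alternatives: A*T, A@b; non-recursive: T
Introduce A': A -> TA', A' -> *TA' | @bA' | ε


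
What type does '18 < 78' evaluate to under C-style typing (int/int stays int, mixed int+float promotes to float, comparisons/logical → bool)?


Operand types: int < int
Rule: comparison yields bool
Result type: bool


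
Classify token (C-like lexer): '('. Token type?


Pattern: delimiter/punctuation
Type: PUNCTUATION


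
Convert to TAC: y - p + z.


Break into single-operator statements:
t1 = y - p
t2 = t1 + z


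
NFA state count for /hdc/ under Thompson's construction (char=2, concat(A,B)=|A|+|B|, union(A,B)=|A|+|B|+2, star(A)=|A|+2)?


Syntax tree has 3 char leaf(s), 0 union(s), 0 star(s)
chars contribute 3×2 = 6; each union adds +2; each star adds +2
Total: 6 + 0 + 0 = 6 states


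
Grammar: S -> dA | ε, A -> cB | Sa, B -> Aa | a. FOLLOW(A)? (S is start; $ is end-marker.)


$ ∈ FOLLOW(S). For each A -> αBβ: add FIRST(β)\{ε} to FOLLOW(B); if β nullable, add FOLLOW(A).
FOLLOW(A) = {$, a}


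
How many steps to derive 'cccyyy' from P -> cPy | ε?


Derivation: P => cPy => ccPyy => cccPyyy => cccyyy
Steps: 4


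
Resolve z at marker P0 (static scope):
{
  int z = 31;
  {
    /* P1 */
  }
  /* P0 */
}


z declared in the same block as P0
z = 31


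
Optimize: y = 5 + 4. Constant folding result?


5 + 4 = 9 at compile time
Optimized: y = 9


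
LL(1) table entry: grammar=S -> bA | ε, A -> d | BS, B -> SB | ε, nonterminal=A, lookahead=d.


For [A, d]: 'd' ∈ FIRST(d)
Entry: A -> d


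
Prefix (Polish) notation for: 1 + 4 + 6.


left-to-right (same/higher precedence on left): tree is (+ (+ 1 4) 6)
Prefix: + + 1 4 6


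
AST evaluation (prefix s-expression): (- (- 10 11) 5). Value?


Evaluate inner: (- 10 11) = -1
Evaluate root: (- -1 5) = -6
Result: -6


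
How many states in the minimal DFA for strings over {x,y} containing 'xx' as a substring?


KMP-style automaton: 2 progress states + 1 absorbing accept = 3
Minimal DFA: 3 states


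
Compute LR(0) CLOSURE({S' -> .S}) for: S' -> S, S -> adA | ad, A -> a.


Start: S' -> .S
For each item with dot before a nonterminal B, add B -> .γ for every B-production
Closure: [S' -> .S, S -> .adA, S -> .ad]


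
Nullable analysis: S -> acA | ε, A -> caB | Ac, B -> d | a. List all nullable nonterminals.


A nonterminal is nullable iff some alternative derives ε (directly, or every symbol in it is nullable)
Nullable: {S}


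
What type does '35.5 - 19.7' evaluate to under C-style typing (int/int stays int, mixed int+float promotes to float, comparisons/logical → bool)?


Operand types: float - float
Rule: mixed int/float promotes to float; int/int stays int
Result type: float


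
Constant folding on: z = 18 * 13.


18 * 13 = 234 at compile time
Optimized: z = 234


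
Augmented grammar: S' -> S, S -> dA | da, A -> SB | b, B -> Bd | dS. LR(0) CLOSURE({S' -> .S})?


Start: S' -> .S
For each item with dot before a nonterminal B, add B -> .γ for every B-production
Closure: [S' -> .S, S -> .dA, S -> .da]


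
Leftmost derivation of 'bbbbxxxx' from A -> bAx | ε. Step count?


Derivation: A => bAx => bbAxx => bbbAxxx => bbbbAxxxx => bbbbxxxx
Steps: 5


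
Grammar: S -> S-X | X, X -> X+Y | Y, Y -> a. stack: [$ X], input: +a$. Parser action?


shift '+' to continue X -> X+Y
Action: shift


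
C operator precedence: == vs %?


'%' is multiplicative (level 10); '==' is equality (level 6)
Higher level binds tighter
'%' has higher precedence than '=='


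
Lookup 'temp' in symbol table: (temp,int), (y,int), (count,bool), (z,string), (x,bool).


Lookup 'temp' → type int


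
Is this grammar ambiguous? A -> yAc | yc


balanced y^n…c^n: each string has a unique parse
Unambiguous


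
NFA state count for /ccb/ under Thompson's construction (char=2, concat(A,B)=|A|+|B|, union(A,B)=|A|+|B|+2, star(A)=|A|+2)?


Syntax tree has 3 char leaf(s), 0 union(s), 0 star(s)
chars contribute 3×2 = 6; each union adds +2; each star adds +2
Total: 6 + 0 + 0 = 6 states


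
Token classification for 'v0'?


Pattern: letter/underscore followed by alphanumerics, not a keyword
Type: IDENTIFIER


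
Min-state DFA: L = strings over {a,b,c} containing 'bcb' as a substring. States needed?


KMP-style automaton: 3 progress states + 1 absorbing accept = 4
Minimal DFA: 4 states


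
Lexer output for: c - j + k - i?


Scan left to right, longest-match per lexeme
Tokens: ID(c), OP(-), ID(j), OP(+), ID(k), OP(-), ID(i)


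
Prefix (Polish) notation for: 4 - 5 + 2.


left-to-right (same/higher precedence on left): tree is (+ (- 4 5) 2)
Prefix: + - 4 5 2


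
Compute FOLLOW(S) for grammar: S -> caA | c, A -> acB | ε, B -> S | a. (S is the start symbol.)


$ ∈ FOLLOW(S). For each A -> αBβ: add FIRST(β)\{ε} to FOLLOW(B); if β nullable, add FOLLOW(A).
FOLLOW(S) = {$}


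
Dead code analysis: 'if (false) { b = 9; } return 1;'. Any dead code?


condition is constant false, so the whole block is unreachable
Dead: 'if (false) { b = 9; }'


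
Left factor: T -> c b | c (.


Common prefix: 'c'
Factored: T -> c T', T' -> b | (


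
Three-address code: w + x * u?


Break into single-operator statements:
t1 = x * u
t2 = w + t1


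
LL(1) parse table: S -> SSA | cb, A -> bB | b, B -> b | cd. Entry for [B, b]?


For [B, b]: 'b' ∈ FIRST(b)
Entry: B -> b


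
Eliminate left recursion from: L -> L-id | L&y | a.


Left-recursive alternatives: L-id, L&y; non-recursive: a
Introduce L': L -> aL', L' -> -idL' | &yL' | ε


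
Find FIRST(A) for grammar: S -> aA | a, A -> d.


Per alternative of A: FIRST(d) = {d}
FIRST(A) = {d}


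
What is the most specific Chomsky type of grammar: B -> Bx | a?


Left-linear: every RHS is a terminal or one nonterminal followed by a terminal
Classification: Type 3 (Regular)


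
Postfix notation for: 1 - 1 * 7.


* has higher precedence, evaluate 1*7 first
Postfix: 1 1 7 * -


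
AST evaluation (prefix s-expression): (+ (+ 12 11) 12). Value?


Evaluate inner: (+ 12 11) = 23
Evaluate root: (+ 23 12) = 35
Result: 35


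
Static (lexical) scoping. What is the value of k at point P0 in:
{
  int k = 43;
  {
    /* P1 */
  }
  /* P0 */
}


k declared in the same block as P0
k = 43


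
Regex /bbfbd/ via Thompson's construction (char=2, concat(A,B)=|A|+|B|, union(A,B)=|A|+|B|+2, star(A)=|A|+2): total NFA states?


Syntax tree has 5 char leaf(s), 0 union(s), 0 star(s)
chars contribute 5×2 = 10; each union adds +2; each star adds +2
Total: 10 + 0 + 0 = 10 states
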